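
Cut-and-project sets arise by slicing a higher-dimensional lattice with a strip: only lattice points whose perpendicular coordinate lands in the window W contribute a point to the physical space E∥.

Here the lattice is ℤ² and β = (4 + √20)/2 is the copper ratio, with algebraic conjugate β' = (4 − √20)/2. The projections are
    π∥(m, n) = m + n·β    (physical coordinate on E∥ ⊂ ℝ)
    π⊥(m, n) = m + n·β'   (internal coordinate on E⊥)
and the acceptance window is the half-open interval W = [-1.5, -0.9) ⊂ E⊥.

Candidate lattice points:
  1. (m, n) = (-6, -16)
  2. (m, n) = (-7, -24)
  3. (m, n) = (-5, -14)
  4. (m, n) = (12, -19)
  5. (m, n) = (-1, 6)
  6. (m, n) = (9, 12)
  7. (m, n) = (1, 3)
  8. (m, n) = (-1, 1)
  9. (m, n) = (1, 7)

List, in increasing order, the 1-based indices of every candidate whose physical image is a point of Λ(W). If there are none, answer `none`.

2, 8

β' = (4−√20)/2 ≈ -0.2361.
[1] lift (-6,-16): star map gives -2.2229; window check -1.5 ≤ -2.2229 < -0.9 is false → out
[2] lift (-7,-24): star map gives -1.3344; window check -1.5 ≤ -1.3344 < -0.9 is true → IN Λ
[3] lift (-5,-14): star map gives -1.6950; window check -1.5 ≤ -1.6950 < -0.9 is false → out
[4] lift (12,-19): star map gives 16.4853; window check -1.5 ≤ 16.4853 < -0.9 is false → out
[5] lift (-1,6): star map gives -2.4164; window check -1.5 ≤ -2.4164 < -0.9 is false → out
[6] lift (9,12): star map gives 6.1672; window check -1.5 ≤ 6.1672 < -0.9 is false → out
[7] lift (1,3): star map gives 0.2918; window check -1.5 ≤ 0.2918 < -0.9 is false → out
[8] lift (-1,1): star map gives -1.2361; window check -1.5 ≤ -1.2361 < -0.9 is true → IN Λ
[9] lift (1,7): star map gives -0.6525; window check -1.5 ≤ -0.6525 < -0.9 is false → out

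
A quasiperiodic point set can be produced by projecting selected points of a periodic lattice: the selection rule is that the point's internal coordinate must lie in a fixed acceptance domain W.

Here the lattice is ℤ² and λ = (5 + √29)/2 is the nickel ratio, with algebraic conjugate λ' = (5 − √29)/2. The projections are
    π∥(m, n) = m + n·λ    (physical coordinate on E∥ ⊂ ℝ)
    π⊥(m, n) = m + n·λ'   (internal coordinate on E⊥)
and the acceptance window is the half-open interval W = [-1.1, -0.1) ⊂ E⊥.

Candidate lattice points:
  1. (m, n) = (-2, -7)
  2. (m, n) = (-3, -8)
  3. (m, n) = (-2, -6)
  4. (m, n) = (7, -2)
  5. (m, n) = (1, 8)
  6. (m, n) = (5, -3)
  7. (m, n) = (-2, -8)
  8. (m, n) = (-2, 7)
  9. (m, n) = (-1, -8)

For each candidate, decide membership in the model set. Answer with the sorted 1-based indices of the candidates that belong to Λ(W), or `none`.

Numerically λ ≈ 5.19258 and λ' = −1/λ ≈ -0.19258.
[1] lift (-2,-7): star map gives -0.65192; window check -1.1 ≤ -0.65192 < -0.1 is true → IN Λ
[2] lift (-3,-8): star map gives -1.45934; window check -1.1 ≤ -1.45934 < -0.1 is false → out
[3] lift (-2,-6): star map gives -0.84451; window check -1.1 ≤ -0.84451 < -0.1 is true → IN Λ
[4] lift (7,-2): star map gives 7.38516; window check -1.1 ≤ 7.38516 < -0.1 is false → out
[5] lift (1,8): star map gives -0.54066; window check -1.1 ≤ -0.54066 < -0.1 is true → IN Λ
[6] lift (5,-3): star map gives 5.57775; window check -1.1 ≤ 5.57775 < -0.1 is false → out
[7] lift (-2,-8): star map gives -0.45934; window check -1.1 ≤ -0.45934 < -0.1 is true → IN Λ
[8] lift (-2,7): star map gives -3.34808; window check -1.1 ≤ -3.34808 < -0.1 is false → out
[9] lift (-1,-8): star map gives 0.54066; window check -1.1 ≤ 0.54066 < -0.1 is false → out

1, 3, 5, 7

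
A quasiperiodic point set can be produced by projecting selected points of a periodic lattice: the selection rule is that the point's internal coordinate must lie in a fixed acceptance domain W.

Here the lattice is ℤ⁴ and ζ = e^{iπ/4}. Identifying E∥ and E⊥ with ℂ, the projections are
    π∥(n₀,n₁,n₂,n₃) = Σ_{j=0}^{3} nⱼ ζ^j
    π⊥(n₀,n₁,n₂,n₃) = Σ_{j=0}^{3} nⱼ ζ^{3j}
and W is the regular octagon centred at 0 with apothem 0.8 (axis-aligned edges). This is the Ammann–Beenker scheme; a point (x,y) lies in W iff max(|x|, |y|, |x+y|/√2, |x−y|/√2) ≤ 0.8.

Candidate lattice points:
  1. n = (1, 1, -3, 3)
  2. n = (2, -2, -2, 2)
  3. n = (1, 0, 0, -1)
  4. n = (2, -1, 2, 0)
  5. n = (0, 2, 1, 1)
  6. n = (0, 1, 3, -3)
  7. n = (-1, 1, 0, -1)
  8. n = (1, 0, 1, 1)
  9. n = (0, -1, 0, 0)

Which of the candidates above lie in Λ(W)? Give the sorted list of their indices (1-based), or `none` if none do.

3

With ζ = e^{iπ/4} the internal vectors are ζ^0,ζ^3,ζ^6,ζ^9.
#1 (1, 1, -3, 3): internal (2.41421, 5.82843); octagon support 5.82843 vs apothem 0.8 → ∉ W
#2 (2, -2, -2, 2): internal (4.82843, 2.00000); octagon support 4.82843 vs apothem 0.8 → ∉ W
#3 (1, 0, 0, -1): internal (0.29289, -0.70711); octagon support 0.70711 vs apothem 0.8 → ∈ W
#4 (2, -1, 2, 0): internal (2.70711, -2.70711); octagon support 3.82843 vs apothem 0.8 → ∉ W
#5 (0, 2, 1, 1): internal (-0.70711, 1.12132); octagon support 1.29289 vs apothem 0.8 → ∉ W
#6 (0, 1, 3, -3): internal (-2.82843, -4.41421); octagon support 5.12132 vs apothem 0.8 → ∉ W
#7 (-1, 1, 0, -1): internal (-2.41421, 0.00000); octagon support 2.41421 vs apothem 0.8 → ∉ W
#8 (1, 0, 1, 1): internal (1.70711, -0.29289); octagon support 1.70711 vs apothem 0.8 → ∉ W
#9 (0, -1, 0, 0): internal (0.70711, -0.70711); octagon support 1.00000 vs apothem 0.8 → ∉ W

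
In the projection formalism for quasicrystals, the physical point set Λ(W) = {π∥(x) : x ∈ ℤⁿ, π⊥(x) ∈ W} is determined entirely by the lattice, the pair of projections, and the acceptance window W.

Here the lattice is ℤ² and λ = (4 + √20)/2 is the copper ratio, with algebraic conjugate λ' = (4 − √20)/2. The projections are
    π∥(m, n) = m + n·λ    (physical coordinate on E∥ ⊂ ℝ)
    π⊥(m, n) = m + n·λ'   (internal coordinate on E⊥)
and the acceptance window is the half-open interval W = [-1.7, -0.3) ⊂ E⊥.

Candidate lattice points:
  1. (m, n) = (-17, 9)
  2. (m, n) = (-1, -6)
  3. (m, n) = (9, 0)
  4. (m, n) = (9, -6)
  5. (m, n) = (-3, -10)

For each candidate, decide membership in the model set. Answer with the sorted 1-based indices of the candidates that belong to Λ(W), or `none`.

5

Compute λ' = (4−√20)/2 = -0.23607, so π⊥(m,n) = m -0.23607·n.
#1 (-17,9): internal coord -17 + (9)·λ' = -19.12461; -19.12461 ∉ [-1.7, -0.3) → out
#2 (-1,-6): internal coord -1 + (-6)·λ' = +0.41641; +0.41641 ∉ [-1.7, -0.3) → out
#3 (9,0): internal coord 9 + (0)·λ' = +9.00000; +9.00000 ∉ [-1.7, -0.3) → out
#4 (9,-6): internal coord 9 + (-6)·λ' = +10.41641; +10.41641 ∉ [-1.7, -0.3) → out
#5 (-3,-10): internal coord -3 + (-10)·λ' = -0.63932; -0.63932 ∈ [-1.7, -0.3) → IN Λ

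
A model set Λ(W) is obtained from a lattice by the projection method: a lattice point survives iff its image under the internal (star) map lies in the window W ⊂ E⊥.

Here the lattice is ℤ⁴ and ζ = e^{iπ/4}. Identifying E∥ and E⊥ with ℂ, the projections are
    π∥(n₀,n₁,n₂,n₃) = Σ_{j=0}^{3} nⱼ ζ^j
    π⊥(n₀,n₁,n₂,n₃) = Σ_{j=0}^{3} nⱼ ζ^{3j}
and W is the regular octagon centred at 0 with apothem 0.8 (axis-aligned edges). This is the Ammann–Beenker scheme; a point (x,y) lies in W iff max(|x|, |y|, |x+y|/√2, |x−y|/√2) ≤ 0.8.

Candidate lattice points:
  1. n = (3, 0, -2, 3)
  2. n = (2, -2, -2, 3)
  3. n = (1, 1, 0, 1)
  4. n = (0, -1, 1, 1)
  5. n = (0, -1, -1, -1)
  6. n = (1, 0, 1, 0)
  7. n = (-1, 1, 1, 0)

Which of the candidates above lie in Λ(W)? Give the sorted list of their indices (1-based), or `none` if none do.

Internal map: ζ^{3j} for j=0..3 gives (1,0), (−√2/2,√2/2), (0,−1), (√2/2,√2/2).
#1 (3, 0, -2, 3): internal (5.1213, 4.1213); octagon support 6.5355 vs apothem 0.8 → ∉ W
#2 (2, -2, -2, 3): internal (5.5355, 2.7071); octagon support 5.8284 vs apothem 0.8 → ∉ W
#3 (1, 1, 0, 1): internal (1.0000, 1.4142); octagon support 1.7071 vs apothem 0.8 → ∉ W
#4 (0, -1, 1, 1): internal (1.4142, -1.0000); octagon support 1.7071 vs apothem 0.8 → ∉ W
#5 (0, -1, -1, -1): internal (0.0000, -0.4142); octagon support 0.4142 vs apothem 0.8 → ∈ W
#6 (1, 0, 1, 0): internal (1.0000, -1.0000); octagon support 1.4142 vs apothem 0.8 → ∉ W
#7 (-1, 1, 1, 0): internal (-1.7071, -0.2929); octagon support 1.7071 vs apothem 0.8 → ∉ W

5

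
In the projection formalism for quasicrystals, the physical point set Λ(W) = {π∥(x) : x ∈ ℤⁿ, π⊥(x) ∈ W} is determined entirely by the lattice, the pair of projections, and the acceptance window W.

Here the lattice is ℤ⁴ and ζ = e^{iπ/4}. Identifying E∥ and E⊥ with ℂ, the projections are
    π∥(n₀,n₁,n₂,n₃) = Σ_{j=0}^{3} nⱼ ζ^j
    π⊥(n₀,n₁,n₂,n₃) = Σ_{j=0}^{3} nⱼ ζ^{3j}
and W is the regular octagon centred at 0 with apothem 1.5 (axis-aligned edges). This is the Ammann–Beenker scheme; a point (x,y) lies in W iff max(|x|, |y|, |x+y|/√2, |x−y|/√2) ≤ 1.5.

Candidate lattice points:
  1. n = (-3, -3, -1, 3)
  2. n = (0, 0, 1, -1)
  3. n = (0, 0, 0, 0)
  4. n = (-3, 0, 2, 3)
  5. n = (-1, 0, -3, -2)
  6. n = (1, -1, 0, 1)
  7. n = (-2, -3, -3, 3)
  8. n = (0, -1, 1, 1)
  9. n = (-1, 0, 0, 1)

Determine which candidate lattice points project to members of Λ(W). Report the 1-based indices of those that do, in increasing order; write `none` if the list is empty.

Internal map: ζ^{3j} for j=0..3 gives (1,0), (−√2/2,√2/2), (0,−1), (√2/2,√2/2).
candidate 1: n = (-3, -3, -1, 3) → π⊥ ≈ (+1.2426, +1.0000); max(|x|,|y|,|x±y|/√2) = 1.5858 > 1.5 ⇒ ∉ W
candidate 2: n = (0, 0, 1, -1) → π⊥ ≈ (-0.7071, -1.7071); max(|x|,|y|,|x±y|/√2) = 1.7071 > 1.5 ⇒ ∉ W
candidate 3: n = (0, 0, 0, 0) → π⊥ ≈ (+0.0000, +0.0000); max(|x|,|y|,|x±y|/√2) = 0.0000 ≤ 1.5 ⇒ ∈ W
candidate 4: n = (-3, 0, 2, 3) → π⊥ ≈ (-0.8787, +0.1213); max(|x|,|y|,|x±y|/√2) = 0.8787 ≤ 1.5 ⇒ ∈ W
candidate 5: n = (-1, 0, -3, -2) → π⊥ ≈ (-2.4142, +1.5858); max(|x|,|y|,|x±y|/√2) = 2.8284 > 1.5 ⇒ ∉ W
candidate 6: n = (1, -1, 0, 1) → π⊥ ≈ (+2.4142, +0.0000); max(|x|,|y|,|x±y|/√2) = 2.4142 > 1.5 ⇒ ∉ W
candidate 7: n = (-2, -3, -3, 3) → π⊥ ≈ (+2.2426, +3.0000); max(|x|,|y|,|x±y|/√2) = 3.7071 > 1.5 ⇒ ∉ W
candidate 8: n = (0, -1, 1, 1) → π⊥ ≈ (+1.4142, -1.0000); max(|x|,|y|,|x±y|/√2) = 1.7071 > 1.5 ⇒ ∉ W
candidate 9: n = (-1, 0, 0, 1) → π⊥ ≈ (-0.2929, +0.7071); max(|x|,|y|,|x±y|/√2) = 0.7071 ≤ 1.5 ⇒ ∈ W

3, 4, 9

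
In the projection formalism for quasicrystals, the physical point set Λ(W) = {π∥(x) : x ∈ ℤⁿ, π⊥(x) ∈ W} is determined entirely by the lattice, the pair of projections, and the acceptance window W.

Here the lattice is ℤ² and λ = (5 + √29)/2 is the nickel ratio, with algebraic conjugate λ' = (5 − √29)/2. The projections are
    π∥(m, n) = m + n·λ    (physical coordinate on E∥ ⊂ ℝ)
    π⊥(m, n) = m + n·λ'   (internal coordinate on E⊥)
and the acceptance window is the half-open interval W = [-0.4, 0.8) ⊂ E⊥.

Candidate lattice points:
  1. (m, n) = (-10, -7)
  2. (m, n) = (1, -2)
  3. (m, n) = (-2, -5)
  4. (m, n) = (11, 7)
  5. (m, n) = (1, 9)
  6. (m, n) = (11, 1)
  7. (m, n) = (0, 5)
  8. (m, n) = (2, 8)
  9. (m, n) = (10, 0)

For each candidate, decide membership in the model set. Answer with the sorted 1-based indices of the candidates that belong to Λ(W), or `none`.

8

Compute λ' = (5−√29)/2 = -0.1926, so π⊥(m,n) = m -0.1926·n.
#1 (-10,-7): internal coord -10 + (-7)·λ' = -8.6519; -8.6519 ∉ [-0.4, 0.8) → out
#2 (1,-2): internal coord 1 + (-2)·λ' = +1.3852; +1.3852 ∉ [-0.4, 0.8) → out
#3 (-2,-5): internal coord -2 + (-5)·λ' = -1.0371; -1.0371 ∉ [-0.4, 0.8) → out
#4 (11,7): internal coord 11 + (7)·λ' = +9.6519; +9.6519 ∉ [-0.4, 0.8) → out
#5 (1,9): internal coord 1 + (9)·λ' = -0.7332; -0.7332 ∉ [-0.4, 0.8) → out
#6 (11,1): internal coord 11 + (1)·λ' = +10.8074; +10.8074 ∉ [-0.4, 0.8) → out
#7 (0,5): internal coord 0 + (5)·λ' = -0.9629; -0.9629 ∉ [-0.4, 0.8) → out
#8 (2,8): internal coord 2 + (8)·λ' = +0.4593; +0.4593 ∈ [-0.4, 0.8) → IN Λ
#9 (10,0): internal coord 10 + (0)·λ' = +10.0000; +10.0000 ∉ [-0.4, 0.8) → out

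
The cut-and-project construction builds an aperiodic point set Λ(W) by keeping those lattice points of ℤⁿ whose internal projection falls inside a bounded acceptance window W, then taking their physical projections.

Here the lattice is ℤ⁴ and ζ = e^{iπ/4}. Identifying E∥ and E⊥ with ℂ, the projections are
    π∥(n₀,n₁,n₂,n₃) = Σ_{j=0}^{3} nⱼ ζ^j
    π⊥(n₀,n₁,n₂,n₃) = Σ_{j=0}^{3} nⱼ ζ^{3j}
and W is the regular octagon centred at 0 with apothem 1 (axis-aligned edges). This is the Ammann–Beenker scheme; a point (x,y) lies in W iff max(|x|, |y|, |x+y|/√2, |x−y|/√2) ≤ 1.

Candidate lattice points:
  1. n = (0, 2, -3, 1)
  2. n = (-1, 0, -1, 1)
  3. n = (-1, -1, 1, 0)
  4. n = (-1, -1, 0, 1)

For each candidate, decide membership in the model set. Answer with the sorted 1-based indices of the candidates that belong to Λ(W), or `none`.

4

π⊥(n) = n₀ + n₁ζ³ + n₂ζ⁶ + n₃ζ⁹ where ζ = e^{iπ/4}.
#1 (0, 2, -3, 1): internal (-0.70711, 5.12132); octagon support 5.12132 vs apothem 1 → ∉ W
#2 (-1, 0, -1, 1): internal (-0.29289, 1.70711); octagon support 1.70711 vs apothem 1 → ∉ W
#3 (-1, -1, 1, 0): internal (-0.29289, -1.70711); octagon support 1.70711 vs apothem 1 → ∉ W
#4 (-1, -1, 0, 1): internal (0.41421, 0.00000); octagon support 0.41421 vs apothem 1 → ∈ W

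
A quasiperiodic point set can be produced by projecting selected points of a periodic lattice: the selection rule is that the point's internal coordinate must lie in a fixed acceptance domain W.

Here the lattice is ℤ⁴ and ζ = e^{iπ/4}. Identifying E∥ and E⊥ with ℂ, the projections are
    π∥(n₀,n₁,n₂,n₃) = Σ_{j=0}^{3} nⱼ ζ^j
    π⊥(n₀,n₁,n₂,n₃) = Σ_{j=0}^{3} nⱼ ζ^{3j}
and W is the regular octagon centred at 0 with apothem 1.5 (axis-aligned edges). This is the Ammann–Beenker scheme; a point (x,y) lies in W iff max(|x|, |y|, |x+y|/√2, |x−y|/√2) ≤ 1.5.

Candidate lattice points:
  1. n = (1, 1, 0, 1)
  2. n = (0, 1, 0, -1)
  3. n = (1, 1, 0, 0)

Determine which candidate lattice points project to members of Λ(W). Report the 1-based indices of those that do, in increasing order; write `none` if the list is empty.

Internal map: ζ^{3j} for j=0..3 gives (1,0), (−√2/2,√2/2), (0,−1), (√2/2,√2/2).
#1 (1, 1, 0, 1): internal (1.0000, 1.4142); octagon support 1.7071 vs apothem 1.5 → ∉ W
#2 (0, 1, 0, -1): internal (-1.4142, 0.0000); octagon support 1.4142 vs apothem 1.5 → ∈ W
#3 (1, 1, 0, 0): internal (0.2929, 0.7071); octagon support 0.7071 vs apothem 1.5 → ∈ W

2, 3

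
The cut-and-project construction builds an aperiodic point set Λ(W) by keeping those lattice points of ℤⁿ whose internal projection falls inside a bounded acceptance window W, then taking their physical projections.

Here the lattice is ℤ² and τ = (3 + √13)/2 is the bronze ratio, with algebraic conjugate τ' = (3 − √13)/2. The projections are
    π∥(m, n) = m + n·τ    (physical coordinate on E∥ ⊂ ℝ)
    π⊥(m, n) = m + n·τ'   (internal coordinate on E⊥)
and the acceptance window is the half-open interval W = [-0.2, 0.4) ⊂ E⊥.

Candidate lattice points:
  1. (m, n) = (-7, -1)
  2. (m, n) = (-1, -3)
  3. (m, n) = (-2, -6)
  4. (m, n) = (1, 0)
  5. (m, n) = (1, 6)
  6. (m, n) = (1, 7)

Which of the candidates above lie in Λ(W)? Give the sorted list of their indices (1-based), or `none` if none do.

2, 3

Numerically τ ≈ 3.302776 and τ' = −1/τ ≈ -0.302776.
#1 (-7,-1): internal coord -7 + (-1)·τ' = -6.697224; -6.697224 ∉ [-0.2, 0.4) → out
#2 (-1,-3): internal coord -1 + (-3)·τ' = -0.091673; -0.091673 ∈ [-0.2, 0.4) → IN Λ
#3 (-2,-6): internal coord -2 + (-6)·τ' = -0.183346; -0.183346 ∈ [-0.2, 0.4) → IN Λ
#4 (1,0): internal coord 1 + (0)·τ' = +1.000000; +1.000000 ∉ [-0.2, 0.4) → out
#5 (1,6): internal coord 1 + (6)·τ' = -0.816654; -0.816654 ∉ [-0.2, 0.4) → out
#6 (1,7): internal coord 1 + (7)·τ' = -1.119429; -1.119429 ∉ [-0.2, 0.4) → out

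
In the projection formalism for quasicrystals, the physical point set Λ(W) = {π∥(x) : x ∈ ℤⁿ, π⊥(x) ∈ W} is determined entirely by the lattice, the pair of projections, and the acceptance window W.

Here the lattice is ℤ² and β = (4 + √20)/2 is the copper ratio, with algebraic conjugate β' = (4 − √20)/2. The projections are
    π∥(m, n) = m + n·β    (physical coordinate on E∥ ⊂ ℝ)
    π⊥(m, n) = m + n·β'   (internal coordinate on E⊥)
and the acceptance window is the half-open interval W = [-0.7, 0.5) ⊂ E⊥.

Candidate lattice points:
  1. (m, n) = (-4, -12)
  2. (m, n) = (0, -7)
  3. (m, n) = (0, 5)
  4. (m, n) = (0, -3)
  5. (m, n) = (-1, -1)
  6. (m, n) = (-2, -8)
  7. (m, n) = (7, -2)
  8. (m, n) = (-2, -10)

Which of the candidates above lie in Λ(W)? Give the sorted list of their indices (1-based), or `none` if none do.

6, 8

β' = (4−√20)/2 ≈ -0.236068.
#1 (-4,-12): internal coord -4 + (-12)·β' = -1.167184; -1.167184 ∉ [-0.7, 0.5) → out
#2 (0,-7): internal coord 0 + (-7)·β' = +1.652476; +1.652476 ∉ [-0.7, 0.5) → out
#3 (0,5): internal coord 0 + (5)·β' = -1.180340; -1.180340 ∉ [-0.7, 0.5) → out
#4 (0,-3): internal coord 0 + (-3)·β' = +0.708204; +0.708204 ∉ [-0.7, 0.5) → out
#5 (-1,-1): internal coord -1 + (-1)·β' = -0.763932; -0.763932 ∉ [-0.7, 0.5) → out
#6 (-2,-8): internal coord -2 + (-8)·β' = -0.111456; -0.111456 ∈ [-0.7, 0.5) → IN Λ
#7 (7,-2): internal coord 7 + (-2)·β' = +7.472136; +7.472136 ∉ [-0.7, 0.5) → out
#8 (-2,-10): internal coord -2 + (-10)·β' = +0.360680; +0.360680 ∈ [-0.7, 0.5) → IN Λ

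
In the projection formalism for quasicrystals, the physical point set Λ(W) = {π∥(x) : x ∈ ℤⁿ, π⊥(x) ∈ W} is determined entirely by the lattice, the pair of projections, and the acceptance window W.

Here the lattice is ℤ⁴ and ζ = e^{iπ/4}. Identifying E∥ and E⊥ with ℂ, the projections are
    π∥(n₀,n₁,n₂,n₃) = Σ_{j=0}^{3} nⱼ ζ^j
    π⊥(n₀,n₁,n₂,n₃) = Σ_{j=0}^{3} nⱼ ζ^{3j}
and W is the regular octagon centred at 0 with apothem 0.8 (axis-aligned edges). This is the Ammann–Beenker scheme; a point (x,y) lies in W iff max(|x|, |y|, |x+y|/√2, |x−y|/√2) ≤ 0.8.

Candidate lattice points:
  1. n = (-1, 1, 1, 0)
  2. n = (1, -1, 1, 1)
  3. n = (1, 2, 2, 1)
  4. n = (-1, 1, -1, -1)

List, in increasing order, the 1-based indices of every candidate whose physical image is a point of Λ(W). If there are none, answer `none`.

3

π⊥(n) = n₀ + n₁ζ³ + n₂ζ⁶ + n₃ζ⁹ where ζ = e^{iπ/4}.
#1 (-1, 1, 1, 0): internal (-1.70711, -0.29289); octagon support 1.70711 vs apothem 0.8 → ∉ W
#2 (1, -1, 1, 1): internal (2.41421, -1.00000); octagon support 2.41421 vs apothem 0.8 → ∉ W
#3 (1, 2, 2, 1): internal (0.29289, 0.12132); octagon support 0.29289 vs apothem 0.8 → ∈ W
#4 (-1, 1, -1, -1): internal (-2.41421, 1.00000); octagon support 2.41421 vs apothem 0.8 → ∉ W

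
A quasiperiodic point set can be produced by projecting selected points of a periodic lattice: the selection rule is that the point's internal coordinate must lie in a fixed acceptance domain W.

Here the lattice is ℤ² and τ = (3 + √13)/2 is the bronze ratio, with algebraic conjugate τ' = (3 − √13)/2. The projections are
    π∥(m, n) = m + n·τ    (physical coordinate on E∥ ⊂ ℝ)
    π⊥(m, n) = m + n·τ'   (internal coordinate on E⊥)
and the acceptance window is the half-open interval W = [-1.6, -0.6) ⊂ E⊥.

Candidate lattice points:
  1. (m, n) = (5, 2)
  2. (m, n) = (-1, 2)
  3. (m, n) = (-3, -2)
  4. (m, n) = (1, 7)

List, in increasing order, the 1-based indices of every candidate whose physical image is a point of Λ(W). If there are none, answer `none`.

4

Numerically τ ≈ 3.3028 and τ' = −1/τ ≈ -0.3028.
candidate 1: (m,n)=(5,2) → π∥ = 5+2·τ ≈ 11.6056, π⊥ = 5+2·τ' ≈ 4.3944 ∉ [-1.6, -0.6) ⇒ out
candidate 2: (m,n)=(-1,2) → π∥ = -1+2·τ ≈ 5.6056, π⊥ = -1+2·τ' ≈ -1.6056 ∉ [-1.6, -0.6) ⇒ out
candidate 3: (m,n)=(-3,-2) → π∥ = -3-2·τ ≈ -9.6056, π⊥ = -3-2·τ' ≈ -2.3944 ∉ [-1.6, -0.6) ⇒ out
candidate 4: (m,n)=(1,7) → π∥ = 1+7·τ ≈ 24.1194, π⊥ = 1+7·τ' ≈ -1.1194 ∈ [-1.6, -0.6) ⇒ IN Λ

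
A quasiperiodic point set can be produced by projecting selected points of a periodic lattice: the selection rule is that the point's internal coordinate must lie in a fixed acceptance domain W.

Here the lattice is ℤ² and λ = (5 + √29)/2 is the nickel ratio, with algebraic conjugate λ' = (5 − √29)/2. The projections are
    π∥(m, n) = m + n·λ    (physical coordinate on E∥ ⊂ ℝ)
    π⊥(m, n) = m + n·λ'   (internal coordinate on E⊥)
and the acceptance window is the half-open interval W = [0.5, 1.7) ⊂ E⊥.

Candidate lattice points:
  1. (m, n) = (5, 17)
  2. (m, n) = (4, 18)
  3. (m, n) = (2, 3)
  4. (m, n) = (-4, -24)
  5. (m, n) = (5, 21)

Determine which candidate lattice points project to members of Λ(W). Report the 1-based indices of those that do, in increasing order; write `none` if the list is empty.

2, 3, 4, 5

Compute λ' = (5−√29)/2 = -0.192582, so π⊥(m,n) = m -0.192582·n.
candidate 1: (m,n)=(5,17) → π∥ = 5+17·λ ≈ 93.273901, π⊥ = 5+17·λ' ≈ 1.726099 ∉ [0.5, 1.7) ⇒ out
candidate 2: (m,n)=(4,18) → π∥ = 4+18·λ ≈ 97.466483, π⊥ = 4+18·λ' ≈ 0.533517 ∈ [0.5, 1.7) ⇒ IN Λ
candidate 3: (m,n)=(2,3) → π∥ = 2+3·λ ≈ 17.577747, π⊥ = 2+3·λ' ≈ 1.422253 ∈ [0.5, 1.7) ⇒ IN Λ
candidate 4: (m,n)=(-4,-24) → π∥ = -4-24·λ ≈ -128.621978, π⊥ = -4-24·λ' ≈ 0.621978 ∈ [0.5, 1.7) ⇒ IN Λ
candidate 5: (m,n)=(5,21) → π∥ = 5+21·λ ≈ 114.044230, π⊥ = 5+21·λ' ≈ 0.955770 ∈ [0.5, 1.7) ⇒ IN Λ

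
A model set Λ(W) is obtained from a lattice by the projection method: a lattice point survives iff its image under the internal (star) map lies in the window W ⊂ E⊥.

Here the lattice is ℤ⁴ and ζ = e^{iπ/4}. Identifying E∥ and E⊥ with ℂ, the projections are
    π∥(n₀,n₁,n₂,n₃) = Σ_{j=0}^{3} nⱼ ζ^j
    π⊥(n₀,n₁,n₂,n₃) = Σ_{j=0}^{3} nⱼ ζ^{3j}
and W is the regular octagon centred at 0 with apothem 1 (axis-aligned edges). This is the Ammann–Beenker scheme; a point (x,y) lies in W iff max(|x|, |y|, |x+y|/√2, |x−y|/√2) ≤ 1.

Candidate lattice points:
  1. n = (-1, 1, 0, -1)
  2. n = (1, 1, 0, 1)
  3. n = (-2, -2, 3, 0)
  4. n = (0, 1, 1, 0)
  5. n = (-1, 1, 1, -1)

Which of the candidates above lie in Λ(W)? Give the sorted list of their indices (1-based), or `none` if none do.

4

Internal map: ζ^{3j} for j=0..3 gives (1,0), (−√2/2,√2/2), (0,−1), (√2/2,√2/2).
#1 (-1, 1, 0, -1): internal (-2.41421, 0.00000); octagon support 2.41421 vs apothem 1 → ∉ W
#2 (1, 1, 0, 1): internal (1.00000, 1.41421); octagon support 1.70711 vs apothem 1 → ∉ W
#3 (-2, -2, 3, 0): internal (-0.58579, -4.41421); octagon support 4.41421 vs apothem 1 → ∉ W
#4 (0, 1, 1, 0): internal (-0.70711, -0.29289); octagon support 0.70711 vs apothem 1 → ∈ W
#5 (-1, 1, 1, -1): internal (-2.41421, -1.00000); octagon support 2.41421 vs apothem 1 → ∉ W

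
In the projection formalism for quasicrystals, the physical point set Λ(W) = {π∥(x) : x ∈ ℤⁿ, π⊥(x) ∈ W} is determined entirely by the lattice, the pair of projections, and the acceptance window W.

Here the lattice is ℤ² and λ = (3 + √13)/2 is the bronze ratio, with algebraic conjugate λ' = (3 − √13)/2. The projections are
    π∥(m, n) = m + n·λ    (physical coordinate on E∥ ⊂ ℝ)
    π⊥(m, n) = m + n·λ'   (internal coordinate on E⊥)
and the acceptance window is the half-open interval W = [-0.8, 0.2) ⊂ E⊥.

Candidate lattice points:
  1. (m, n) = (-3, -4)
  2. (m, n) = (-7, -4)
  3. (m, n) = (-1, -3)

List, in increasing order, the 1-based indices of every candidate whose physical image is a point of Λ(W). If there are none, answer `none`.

3

λ' = (3−√13)/2 ≈ -0.302776.
[1] lift (-3,-4): star map gives -1.788897; window check -0.8 ≤ -1.788897 < 0.2 is false → out
[2] lift (-7,-4): star map gives -5.788897; window check -0.8 ≤ -5.788897 < 0.2 is false → out
[3] lift (-1,-3): star map gives -0.091673; window check -0.8 ≤ -0.091673 < 0.2 is true → IN Λ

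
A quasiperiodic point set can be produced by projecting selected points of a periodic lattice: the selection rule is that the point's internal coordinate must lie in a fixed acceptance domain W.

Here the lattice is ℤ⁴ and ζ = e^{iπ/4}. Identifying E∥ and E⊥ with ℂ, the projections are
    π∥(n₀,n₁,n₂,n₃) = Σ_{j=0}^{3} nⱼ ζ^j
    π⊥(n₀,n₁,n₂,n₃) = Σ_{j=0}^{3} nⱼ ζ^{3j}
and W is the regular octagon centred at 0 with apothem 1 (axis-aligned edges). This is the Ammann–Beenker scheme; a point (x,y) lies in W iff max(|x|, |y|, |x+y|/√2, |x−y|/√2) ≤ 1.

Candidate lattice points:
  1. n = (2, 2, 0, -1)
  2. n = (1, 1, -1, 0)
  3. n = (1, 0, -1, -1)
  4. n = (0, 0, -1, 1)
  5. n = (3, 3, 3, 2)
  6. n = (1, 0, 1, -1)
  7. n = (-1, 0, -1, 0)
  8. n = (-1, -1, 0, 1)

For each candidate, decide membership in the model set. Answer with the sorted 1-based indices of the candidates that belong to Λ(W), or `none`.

Internal map: ζ^{3j} for j=0..3 gives (1,0), (−√2/2,√2/2), (0,−1), (√2/2,√2/2).
#1 (2, 2, 0, -1): internal (-0.1213, 0.7071); octagon support 0.7071 vs apothem 1 → ∈ W
#2 (1, 1, -1, 0): internal (0.2929, 1.7071); octagon support 1.7071 vs apothem 1 → ∉ W
#3 (1, 0, -1, -1): internal (0.2929, 0.2929); octagon support 0.4142 vs apothem 1 → ∈ W
#4 (0, 0, -1, 1): internal (0.7071, 1.7071); octagon support 1.7071 vs apothem 1 → ∉ W
#5 (3, 3, 3, 2): internal (2.2929, 0.5355); octagon support 2.2929 vs apothem 1 → ∉ W
#6 (1, 0, 1, -1): internal (0.2929, -1.7071); octagon support 1.7071 vs apothem 1 → ∉ W
#7 (-1, 0, -1, 0): internal (-1.0000, 1.0000); octagon support 1.4142 vs apothem 1 → ∉ W
#8 (-1, -1, 0, 1): internal (0.4142, 0.0000); octagon support 0.4142 vs apothem 1 → ∈ W

1, 3, 8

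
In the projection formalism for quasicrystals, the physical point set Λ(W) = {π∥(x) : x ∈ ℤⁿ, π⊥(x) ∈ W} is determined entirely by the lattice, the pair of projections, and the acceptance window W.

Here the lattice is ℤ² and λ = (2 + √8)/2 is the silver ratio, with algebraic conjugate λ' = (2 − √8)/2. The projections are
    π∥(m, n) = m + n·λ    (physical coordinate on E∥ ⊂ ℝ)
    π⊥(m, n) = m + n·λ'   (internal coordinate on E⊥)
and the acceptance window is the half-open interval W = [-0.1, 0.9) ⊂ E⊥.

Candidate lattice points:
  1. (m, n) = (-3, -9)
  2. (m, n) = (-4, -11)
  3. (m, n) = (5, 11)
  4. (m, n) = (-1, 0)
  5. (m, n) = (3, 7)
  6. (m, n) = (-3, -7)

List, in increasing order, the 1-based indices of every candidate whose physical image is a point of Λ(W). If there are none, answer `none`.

Numerically λ ≈ 2.414214 and λ' = −1/λ ≈ -0.414214.
candidate 1: (m,n)=(-3,-9) → π∥ = -3-9·λ ≈ -24.727922, π⊥ = -3-9·λ' ≈ 0.727922 ∈ [-0.1, 0.9) ⇒ IN Λ
candidate 2: (m,n)=(-4,-11) → π∥ = -4-11·λ ≈ -30.556349, π⊥ = -4-11·λ' ≈ 0.556349 ∈ [-0.1, 0.9) ⇒ IN Λ
candidate 3: (m,n)=(5,11) → π∥ = 5+11·λ ≈ 31.556349, π⊥ = 5+11·λ' ≈ 0.443651 ∈ [-0.1, 0.9) ⇒ IN Λ
candidate 4: (m,n)=(-1,0) → π∥ = -1+0·λ ≈ -1.000000, π⊥ = -1+0·λ' ≈ -1.000000 ∉ [-0.1, 0.9) ⇒ out
candidate 5: (m,n)=(3,7) → π∥ = 3+7·λ ≈ 19.899495, π⊥ = 3+7·λ' ≈ 0.100505 ∈ [-0.1, 0.9) ⇒ IN Λ
candidate 6: (m,n)=(-3,-7) → π∥ = -3-7·λ ≈ -19.899495, π⊥ = -3-7·λ' ≈ -0.100505 ∉ [-0.1, 0.9) ⇒ out

1, 2, 3, 5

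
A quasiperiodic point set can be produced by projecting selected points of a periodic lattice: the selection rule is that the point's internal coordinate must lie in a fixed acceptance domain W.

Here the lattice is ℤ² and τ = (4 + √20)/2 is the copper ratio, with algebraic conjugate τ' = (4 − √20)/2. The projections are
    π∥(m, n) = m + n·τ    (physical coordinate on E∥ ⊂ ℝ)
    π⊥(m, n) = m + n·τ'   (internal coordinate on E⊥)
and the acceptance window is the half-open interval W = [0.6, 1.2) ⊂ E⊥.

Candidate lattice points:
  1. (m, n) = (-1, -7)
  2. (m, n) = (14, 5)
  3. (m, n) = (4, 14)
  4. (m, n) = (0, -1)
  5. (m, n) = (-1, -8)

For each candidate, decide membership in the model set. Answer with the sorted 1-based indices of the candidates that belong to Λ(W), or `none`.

1, 3, 5

Numerically τ ≈ 4.23607 and τ' = −1/τ ≈ -0.23607.
candidate 1: (m,n)=(-1,-7) → π∥ = -1-7·τ ≈ -30.65248, π⊥ = -1-7·τ' ≈ 0.65248 ∈ [0.6, 1.2) ⇒ IN Λ
candidate 2: (m,n)=(14,5) → π∥ = 14+5·τ ≈ 35.18034, π⊥ = 14+5·τ' ≈ 12.81966 ∉ [0.6, 1.2) ⇒ out
candidate 3: (m,n)=(4,14) → π∥ = 4+14·τ ≈ 63.30495, π⊥ = 4+14·τ' ≈ 0.69505 ∈ [0.6, 1.2) ⇒ IN Λ
candidate 4: (m,n)=(0,-1) → π∥ = 0-1·τ ≈ -4.23607, π⊥ = 0-1·τ' ≈ 0.23607 ∉ [0.6, 1.2) ⇒ out
candidate 5: (m,n)=(-1,-8) → π∥ = -1-8·τ ≈ -34.88854, π⊥ = -1-8·τ' ≈ 0.88854 ∈ [0.6, 1.2) ⇒ IN Λ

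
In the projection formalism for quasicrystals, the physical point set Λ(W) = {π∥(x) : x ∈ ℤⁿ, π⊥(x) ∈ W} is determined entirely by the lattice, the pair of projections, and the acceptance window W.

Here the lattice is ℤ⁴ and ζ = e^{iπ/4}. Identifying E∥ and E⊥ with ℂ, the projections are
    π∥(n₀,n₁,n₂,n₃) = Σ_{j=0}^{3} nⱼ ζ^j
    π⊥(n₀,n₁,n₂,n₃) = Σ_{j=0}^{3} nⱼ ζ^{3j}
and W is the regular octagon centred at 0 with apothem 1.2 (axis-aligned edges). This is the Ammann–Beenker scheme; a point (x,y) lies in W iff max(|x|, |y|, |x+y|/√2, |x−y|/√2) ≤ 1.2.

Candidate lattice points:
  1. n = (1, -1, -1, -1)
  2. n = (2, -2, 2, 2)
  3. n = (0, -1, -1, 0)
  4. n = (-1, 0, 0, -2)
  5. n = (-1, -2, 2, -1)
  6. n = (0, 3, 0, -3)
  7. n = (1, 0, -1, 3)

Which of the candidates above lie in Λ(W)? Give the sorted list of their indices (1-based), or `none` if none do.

1, 3

π⊥(n) = n₀ + n₁ζ³ + n₂ζ⁶ + n₃ζ⁹ where ζ = e^{iπ/4}.
candidate 1: n = (1, -1, -1, -1) → π⊥ ≈ (+1.0000, -0.4142); max(|x|,|y|,|x±y|/√2) = 1.0000 ≤ 1.2 ⇒ ∈ W
candidate 2: n = (2, -2, 2, 2) → π⊥ ≈ (+4.8284, -2.0000); max(|x|,|y|,|x±y|/√2) = 4.8284 > 1.2 ⇒ ∉ W
candidate 3: n = (0, -1, -1, 0) → π⊥ ≈ (+0.7071, +0.2929); max(|x|,|y|,|x±y|/√2) = 0.7071 ≤ 1.2 ⇒ ∈ W
candidate 4: n = (-1, 0, 0, -2) → π⊥ ≈ (-2.4142, -1.4142); max(|x|,|y|,|x±y|/√2) = 2.7071 > 1.2 ⇒ ∉ W
candidate 5: n = (-1, -2, 2, -1) → π⊥ ≈ (-0.2929, -4.1213); max(|x|,|y|,|x±y|/√2) = 4.1213 > 1.2 ⇒ ∉ W
candidate 6: n = (0, 3, 0, -3) → π⊥ ≈ (-4.2426, +0.0000); max(|x|,|y|,|x±y|/√2) = 4.2426 > 1.2 ⇒ ∉ W
candidate 7: n = (1, 0, -1, 3) → π⊥ ≈ (+3.1213, +3.1213); max(|x|,|y|,|x±y|/√2) = 4.4142 > 1.2 ⇒ ∉ W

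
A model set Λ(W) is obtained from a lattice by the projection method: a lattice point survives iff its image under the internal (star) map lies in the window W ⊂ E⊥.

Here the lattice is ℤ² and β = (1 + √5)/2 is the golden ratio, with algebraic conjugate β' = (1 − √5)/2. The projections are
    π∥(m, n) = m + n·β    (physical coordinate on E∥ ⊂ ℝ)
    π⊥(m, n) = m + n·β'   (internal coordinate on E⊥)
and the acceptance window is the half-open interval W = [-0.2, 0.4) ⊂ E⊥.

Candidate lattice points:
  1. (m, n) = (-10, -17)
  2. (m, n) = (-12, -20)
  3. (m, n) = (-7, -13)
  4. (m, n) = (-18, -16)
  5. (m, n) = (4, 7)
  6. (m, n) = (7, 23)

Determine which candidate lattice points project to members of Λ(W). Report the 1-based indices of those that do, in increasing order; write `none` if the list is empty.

Compute β' = (1−√5)/2 = -0.61803, so π⊥(m,n) = m -0.61803·n.
#1 (-10,-17): internal coord -10 + (-17)·β' = +0.50658; +0.50658 ∉ [-0.2, 0.4) → out
#2 (-12,-20): internal coord -12 + (-20)·β' = +0.36068; +0.36068 ∈ [-0.2, 0.4) → IN Λ
#3 (-7,-13): internal coord -7 + (-13)·β' = +1.03444; +1.03444 ∉ [-0.2, 0.4) → out
#4 (-18,-16): internal coord -18 + (-16)·β' = -8.11146; -8.11146 ∉ [-0.2, 0.4) → out
#5 (4,7): internal coord 4 + (7)·β' = -0.32624; -0.32624 ∉ [-0.2, 0.4) → out
#6 (7,23): internal coord 7 + (23)·β' = -7.21478; -7.21478 ∉ [-0.2, 0.4) → out

2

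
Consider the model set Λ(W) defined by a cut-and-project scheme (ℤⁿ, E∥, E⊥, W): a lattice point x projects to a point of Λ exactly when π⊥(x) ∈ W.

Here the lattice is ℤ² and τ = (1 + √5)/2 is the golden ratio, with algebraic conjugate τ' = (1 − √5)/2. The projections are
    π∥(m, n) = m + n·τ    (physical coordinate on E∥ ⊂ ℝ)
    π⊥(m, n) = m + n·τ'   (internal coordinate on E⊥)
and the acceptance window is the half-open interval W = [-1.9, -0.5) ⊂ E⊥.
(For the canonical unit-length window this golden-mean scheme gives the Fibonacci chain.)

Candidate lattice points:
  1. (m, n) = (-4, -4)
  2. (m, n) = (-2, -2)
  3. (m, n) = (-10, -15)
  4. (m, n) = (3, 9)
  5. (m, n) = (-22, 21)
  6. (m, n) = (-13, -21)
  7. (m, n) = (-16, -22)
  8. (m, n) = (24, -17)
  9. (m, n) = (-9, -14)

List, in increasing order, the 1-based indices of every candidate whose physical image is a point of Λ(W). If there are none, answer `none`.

1, 2, 3

Compute τ' = (1−√5)/2 = -0.61803, so π⊥(m,n) = m -0.61803·n.
candidate 1: (m,n)=(-4,-4) → π∥ = -4-4·τ ≈ -10.47214, π⊥ = -4-4·τ' ≈ -1.52786 ∈ [-1.9, -0.5) ⇒ IN Λ
candidate 2: (m,n)=(-2,-2) → π∥ = -2-2·τ ≈ -5.23607, π⊥ = -2-2·τ' ≈ -0.76393 ∈ [-1.9, -0.5) ⇒ IN Λ
candidate 3: (m,n)=(-10,-15) → π∥ = -10-15·τ ≈ -34.27051, π⊥ = -10-15·τ' ≈ -0.72949 ∈ [-1.9, -0.5) ⇒ IN Λ
candidate 4: (m,n)=(3,9) → π∥ = 3+9·τ ≈ 17.56231, π⊥ = 3+9·τ' ≈ -2.56231 ∉ [-1.9, -0.5) ⇒ out
candidate 5: (m,n)=(-22,21) → π∥ = -22+21·τ ≈ 11.97871, π⊥ = -22+21·τ' ≈ -34.97871 ∉ [-1.9, -0.5) ⇒ out
candidate 6: (m,n)=(-13,-21) → π∥ = -13-21·τ ≈ -46.97871, π⊥ = -13-21·τ' ≈ -0.02129 ∉ [-1.9, -0.5) ⇒ out
candidate 7: (m,n)=(-16,-22) → π∥ = -16-22·τ ≈ -51.59675, π⊥ = -16-22·τ' ≈ -2.40325 ∉ [-1.9, -0.5) ⇒ out
candidate 8: (m,n)=(24,-17) → π∥ = 24-17·τ ≈ -3.50658, π⊥ = 24-17·τ' ≈ 34.50658 ∉ [-1.9, -0.5) ⇒ out
candidate 9: (m,n)=(-9,-14) → π∥ = -9-14·τ ≈ -31.65248, π⊥ = -9-14·τ' ≈ -0.34752 ∉ [-1.9, -0.5) ⇒ out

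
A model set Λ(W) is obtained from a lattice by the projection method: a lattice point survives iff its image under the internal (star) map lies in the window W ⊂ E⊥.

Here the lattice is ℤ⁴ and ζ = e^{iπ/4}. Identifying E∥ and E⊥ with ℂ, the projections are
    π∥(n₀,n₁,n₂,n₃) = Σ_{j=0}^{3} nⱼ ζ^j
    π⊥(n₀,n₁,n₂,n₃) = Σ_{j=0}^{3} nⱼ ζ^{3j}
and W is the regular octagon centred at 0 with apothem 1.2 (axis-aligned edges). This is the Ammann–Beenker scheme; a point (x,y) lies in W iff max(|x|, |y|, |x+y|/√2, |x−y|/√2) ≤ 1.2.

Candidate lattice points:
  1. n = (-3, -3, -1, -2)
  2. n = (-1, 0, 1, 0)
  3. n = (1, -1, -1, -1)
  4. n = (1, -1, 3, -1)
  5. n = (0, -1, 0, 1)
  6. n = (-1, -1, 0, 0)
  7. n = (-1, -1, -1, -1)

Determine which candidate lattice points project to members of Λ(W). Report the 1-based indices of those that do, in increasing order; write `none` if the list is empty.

π⊥(n) = n₀ + n₁ζ³ + n₂ζ⁶ + n₃ζ⁹ where ζ = e^{iπ/4}.
#1 (-3, -3, -1, -2): internal (-2.292893, -2.535534); octagon support 3.414214 vs apothem 1.2 → ∉ W
#2 (-1, 0, 1, 0): internal (-1.000000, -1.000000); octagon support 1.414214 vs apothem 1.2 → ∉ W
#3 (1, -1, -1, -1): internal (1.000000, -0.414214); octagon support 1.000000 vs apothem 1.2 → ∈ W
#4 (1, -1, 3, -1): internal (1.000000, -4.414214); octagon support 4.414214 vs apothem 1.2 → ∉ W
#5 (0, -1, 0, 1): internal (1.414214, 0.000000); octagon support 1.414214 vs apothem 1.2 → ∉ W
#6 (-1, -1, 0, 0): internal (-0.292893, -0.707107); octagon support 0.707107 vs apothem 1.2 → ∈ W
#7 (-1, -1, -1, -1): internal (-1.000000, -0.414214); octagon support 1.000000 vs apothem 1.2 → ∈ W

3, 6, 7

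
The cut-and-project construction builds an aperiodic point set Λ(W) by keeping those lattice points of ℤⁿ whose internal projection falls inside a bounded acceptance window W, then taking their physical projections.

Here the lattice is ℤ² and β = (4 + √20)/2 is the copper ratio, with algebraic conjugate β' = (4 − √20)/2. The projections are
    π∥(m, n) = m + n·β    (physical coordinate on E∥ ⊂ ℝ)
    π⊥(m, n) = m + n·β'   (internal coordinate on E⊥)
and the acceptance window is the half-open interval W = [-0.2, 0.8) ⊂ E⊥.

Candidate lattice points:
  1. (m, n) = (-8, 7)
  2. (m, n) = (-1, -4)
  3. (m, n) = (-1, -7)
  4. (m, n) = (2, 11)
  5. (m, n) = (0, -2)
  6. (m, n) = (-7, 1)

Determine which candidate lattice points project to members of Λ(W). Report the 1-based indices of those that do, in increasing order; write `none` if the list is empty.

2, 3, 5

Numerically β ≈ 4.23607 and β' = −1/β ≈ -0.23607.
[1] lift (-8,7): star map gives -9.65248; window check -0.2 ≤ -9.65248 < 0.8 is false → out
[2] lift (-1,-4): star map gives -0.05573; window check -0.2 ≤ -0.05573 < 0.8 is true → IN Λ
[3] lift (-1,-7): star map gives 0.65248; window check -0.2 ≤ 0.65248 < 0.8 is true → IN Λ
[4] lift (2,11): star map gives -0.59675; window check -0.2 ≤ -0.59675 < 0.8 is false → out
[5] lift (0,-2): star map gives 0.47214; window check -0.2 ≤ 0.47214 < 0.8 is true → IN Λ
[6] lift (-7,1): star map gives -7.23607; window check -0.2 ≤ -7.23607 < 0.8 is false → out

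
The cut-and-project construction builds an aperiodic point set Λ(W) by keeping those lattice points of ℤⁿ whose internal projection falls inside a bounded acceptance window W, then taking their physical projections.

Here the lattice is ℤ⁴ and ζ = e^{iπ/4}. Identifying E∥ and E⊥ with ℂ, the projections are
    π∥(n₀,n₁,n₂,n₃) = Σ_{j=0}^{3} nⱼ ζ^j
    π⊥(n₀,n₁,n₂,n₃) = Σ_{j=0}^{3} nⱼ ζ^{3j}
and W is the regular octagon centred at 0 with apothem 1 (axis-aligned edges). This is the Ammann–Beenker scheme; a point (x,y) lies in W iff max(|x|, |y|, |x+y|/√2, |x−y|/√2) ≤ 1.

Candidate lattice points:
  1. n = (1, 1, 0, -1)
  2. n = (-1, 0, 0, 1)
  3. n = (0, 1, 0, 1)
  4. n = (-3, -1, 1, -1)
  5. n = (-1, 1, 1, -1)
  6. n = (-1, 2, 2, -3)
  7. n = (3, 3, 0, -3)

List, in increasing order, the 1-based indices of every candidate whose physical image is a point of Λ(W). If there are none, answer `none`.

With ζ = e^{iπ/4} the internal vectors are ζ^0,ζ^3,ζ^6,ζ^9.
#1 (1, 1, 0, -1): internal (-0.4142, 0.0000); octagon support 0.4142 vs apothem 1 → ∈ W
#2 (-1, 0, 0, 1): internal (-0.2929, 0.7071); octagon support 0.7071 vs apothem 1 → ∈ W
#3 (0, 1, 0, 1): internal (0.0000, 1.4142); octagon support 1.4142 vs apothem 1 → ∉ W
#4 (-3, -1, 1, -1): internal (-3.0000, -2.4142); octagon support 3.8284 vs apothem 1 → ∉ W
#5 (-1, 1, 1, -1): internal (-2.4142, -1.0000); octagon support 2.4142 vs apothem 1 → ∉ W
#6 (-1, 2, 2, -3): internal (-4.5355, -2.7071); octagon support 5.1213 vs apothem 1 → ∉ W
#7 (3, 3, 0, -3): internal (-1.2426, 0.0000); octagon support 1.2426 vs apothem 1 → ∉ W

1, 2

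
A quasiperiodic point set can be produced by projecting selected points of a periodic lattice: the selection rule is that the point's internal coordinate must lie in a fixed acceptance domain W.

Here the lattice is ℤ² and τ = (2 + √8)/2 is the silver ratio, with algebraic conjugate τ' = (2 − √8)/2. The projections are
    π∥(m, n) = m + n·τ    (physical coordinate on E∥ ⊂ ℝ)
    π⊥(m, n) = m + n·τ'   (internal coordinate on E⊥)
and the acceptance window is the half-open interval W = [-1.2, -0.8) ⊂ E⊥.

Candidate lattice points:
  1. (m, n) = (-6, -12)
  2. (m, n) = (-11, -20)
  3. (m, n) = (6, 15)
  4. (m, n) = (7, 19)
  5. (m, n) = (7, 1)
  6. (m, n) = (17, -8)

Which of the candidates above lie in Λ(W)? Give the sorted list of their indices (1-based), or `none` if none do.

Compute τ' = (2−√8)/2 = -0.4142, so π⊥(m,n) = m -0.4142·n.
#1 (-6,-12): internal coord -6 + (-12)·τ' = -1.0294; -1.0294 ∈ [-1.2, -0.8) → IN Λ
#2 (-11,-20): internal coord -11 + (-20)·τ' = -2.7157; -2.7157 ∉ [-1.2, -0.8) → out
#3 (6,15): internal coord 6 + (15)·τ' = -0.2132; -0.2132 ∉ [-1.2, -0.8) → out
#4 (7,19): internal coord 7 + (19)·τ' = -0.8701; -0.8701 ∈ [-1.2, -0.8) → IN Λ
#5 (7,1): internal coord 7 + (1)·τ' = +6.5858; +6.5858 ∉ [-1.2, -0.8) → out
#6 (17,-8): internal coord 17 + (-8)·τ' = +20.3137; +20.3137 ∉ [-1.2, -0.8) → out

1, 4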